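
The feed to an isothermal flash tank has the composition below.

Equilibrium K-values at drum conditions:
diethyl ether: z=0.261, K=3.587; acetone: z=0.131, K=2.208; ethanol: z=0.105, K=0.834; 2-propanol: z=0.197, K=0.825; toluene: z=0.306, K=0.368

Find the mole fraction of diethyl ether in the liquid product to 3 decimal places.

x_diethyl ether = 0.104

Rachford–Rice: g(V/F) = Σ zᵢ(Kᵢ−1)/(1+V/F(Kᵢ−1)) = 0.
Feasibility: ΣzᵢKᵢ = 1.588, Σzᵢ/Kᵢ = 1.328 — both > 1, two phases present.
Newton iteration, V/F⁰ = 0.5:
  V/F = 0.500: g = 0.0535, g' = -0.678 → V/F = 0.579
  V/F = 0.579: g = 0.0008, g' = -0.661 → V/F = 0.580
Converged at V/F = 0.580.
Compositions from xᵢ = zᵢ/(1+V/F(Kᵢ−1)), yᵢ = Kᵢxᵢ:
  diethyl ether: x = 0.104, y = 0.374
  acetone: x = 0.077, y = 0.170
  ethanol: x = 0.116, y = 0.097
  2-propanol: x = 0.219, y = 0.181
  toluene: x = 0.483, y = 0.178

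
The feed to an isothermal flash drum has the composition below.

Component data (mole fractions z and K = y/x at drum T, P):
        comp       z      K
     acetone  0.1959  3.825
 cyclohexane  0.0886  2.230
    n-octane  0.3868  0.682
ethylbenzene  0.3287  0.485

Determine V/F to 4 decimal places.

Material balance + equilibrium reduce to Σ zᵢ(Kᵢ−1)/(1+V/F(Kᵢ−1)) = 0.
Feasibility: ΣzᵢKᵢ = 1.3701, Σzᵢ/Kᵢ = 1.3358 — both > 1, two phases present.
Newton iteration, V/F⁰ = 0.5:
  V/F = 0.5000: g = -0.07737, g' = -0.5334 → V/F = 0.3550
  V/F = 0.3550: g = 0.00638, g' = -0.6350 → V/F = 0.3650
  V/F = 0.3650: g = 0.00005, g' = -0.6251 → V/F = 0.3651
Converged at V/F = 0.3651.

V/F = 0.3651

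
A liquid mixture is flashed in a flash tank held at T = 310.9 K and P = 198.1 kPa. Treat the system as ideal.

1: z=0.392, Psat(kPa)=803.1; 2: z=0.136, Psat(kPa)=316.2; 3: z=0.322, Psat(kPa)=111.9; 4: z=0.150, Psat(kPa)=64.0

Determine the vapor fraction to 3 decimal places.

ψ = 0.757

Raoult's law: Kᵢ = Pᵢˢᵃᵗ/P = Pᵢˢᵃᵗ/198.1.
  K_1 = 803.1/198.1 = 4.05401, K_2 = 316.2/198.1 = 1.59616, K_3 = 111.9/198.1 = 0.56487, K_4 = 64.0/198.1 = 0.32307
Newton iteration, ψ⁰ = 0.5:
  ψ = 0.500: g = 0.2036, g' = -0.858 → ψ = 0.737
  ψ = 0.737: g = 0.0154, g' = -0.775 → ψ = 0.757
Converged at ψ = 0.757.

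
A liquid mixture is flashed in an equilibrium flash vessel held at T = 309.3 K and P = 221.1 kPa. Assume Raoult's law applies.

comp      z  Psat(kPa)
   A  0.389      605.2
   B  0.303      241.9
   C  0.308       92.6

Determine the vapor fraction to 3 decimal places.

Raoult's law: Kᵢ = Pᵢˢᵃᵗ/P = Pᵢˢᵃᵗ/221.1.
  K_A = 605.2/221.1 = 2.73722, K_B = 241.9/221.1 = 1.09408, K_C = 92.6/221.1 = 0.41882
Rachford–Rice: g(ψ) = Σ zᵢ(Kᵢ−1)/(1+ψ(Kᵢ−1)) = 0.
Feasibility: ΣzᵢKᵢ = 1.525, Σzᵢ/Kᵢ = 1.154 — both > 1, two phases present.
Iterate (Newton) starting at ψ = 0.5:
  ψ = 0.500: g = 0.1365, g' = -0.545 → ψ = 0.750
  ψ = 0.750: g = 0.0026, g' = -0.551 → ψ = 0.755
Converged at ψ = 0.755.

ψ = 0.755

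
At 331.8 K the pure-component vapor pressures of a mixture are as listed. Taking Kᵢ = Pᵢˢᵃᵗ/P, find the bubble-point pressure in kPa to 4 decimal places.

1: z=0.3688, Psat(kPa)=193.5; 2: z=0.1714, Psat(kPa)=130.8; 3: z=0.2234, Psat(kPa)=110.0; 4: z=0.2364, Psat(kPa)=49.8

Pbub = 130.1286 kPa

At the bubble point ψ → 0, so ΣzᵢKᵢ = 1 with Kᵢ = Pᵢˢᵃᵗ/P ⇒ P = ΣzᵢPᵢˢᵃᵗ.
P = 0.3688·193.5 + 0.1714·130.8 + 0.2234·110.0 + 0.2364·49.8 = 130.1286 kPa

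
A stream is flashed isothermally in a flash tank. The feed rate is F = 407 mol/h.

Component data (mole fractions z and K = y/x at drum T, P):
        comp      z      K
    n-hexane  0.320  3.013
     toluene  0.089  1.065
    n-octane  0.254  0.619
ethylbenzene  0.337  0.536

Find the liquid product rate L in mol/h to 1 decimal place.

L = 200.7 mol/h

Rachford–Rice: g(V/F) = Σ zᵢ(Kᵢ−1)/(1+V/F(Kᵢ−1)) = 0.
Feasibility: ΣzᵢKᵢ = 1.397, Σzᵢ/Kᵢ = 1.229 — both > 1, two phases present.
Iterate (Newton) starting at V/F = 0.55:
  V/F = 0.550: g = -0.0211, g' = -0.482 → V/F = 0.506
  V/F = 0.506: g = 0.0004, g' = -0.499 → V/F = 0.507
Converged at V/F = 0.507.
Then V = V/F·F = 0.5070·407 = 206.3 mol/h and L = F − V = 200.7 mol/h.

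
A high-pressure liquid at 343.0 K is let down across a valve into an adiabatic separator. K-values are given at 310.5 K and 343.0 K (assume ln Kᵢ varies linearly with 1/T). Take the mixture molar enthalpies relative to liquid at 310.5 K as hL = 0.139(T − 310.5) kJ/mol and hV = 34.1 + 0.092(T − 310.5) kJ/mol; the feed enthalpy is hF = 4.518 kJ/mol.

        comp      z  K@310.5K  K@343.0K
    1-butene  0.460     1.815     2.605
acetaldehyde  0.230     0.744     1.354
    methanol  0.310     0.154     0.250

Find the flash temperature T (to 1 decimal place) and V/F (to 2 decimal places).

T = 311.7 K, V/F = 0.13

Adiabatic flash: solve Rachford–Rice at each trial T, then check hF = ψ·hV(T) + (1−ψ)·hL(T).
  T = 310.5 K: K = (1.815, 0.744, 0.154), RR gives ψ = 0.099, H_out = 3.393 kJ/mol
  T = 343.0 K: K = (2.605, 1.354, 0.250), RR gives ψ = 0.622, H_out = 24.791 kJ/mol
  T = 326.8 K: K = (2.195, 1.020, 0.199), RR gives ψ = 0.415, H_out = 16.094 kJ/mol
  T = 318.6 K: K = (2.000, 0.874, 0.175), RR gives ψ = 0.275, H_out = 10.400 kJ/mol
  T = 314.6 K: K = (1.907, 0.808, 0.165), RR gives ψ = 0.194, H_out = 7.148 kJ/mol
  T = 312.6 K: K = (1.862, 0.776, 0.159), RR gives ψ = 0.150, H_out = 5.375 kJ/mol
Linear interpolation between T = 310.5 (H_out = 3.393) and T = 312.6 (H_out = 5.375) on hF = 4.518 gives T ≈ 311.7 K, at which ψ = 0.13.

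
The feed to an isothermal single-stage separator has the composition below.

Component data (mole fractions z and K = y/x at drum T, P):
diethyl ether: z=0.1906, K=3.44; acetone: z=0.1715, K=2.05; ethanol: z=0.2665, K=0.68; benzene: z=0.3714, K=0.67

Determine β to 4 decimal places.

β = 0.7190

Let β = V/F and solve Σ zᵢ(Kᵢ−1)/(1+β(Kᵢ−1)) = 0.
Feasibility: ΣzᵢKᵢ = 1.4373, Σzᵢ/Kᵢ = 1.0853 — both > 1, two phases present.
Newton–Raphson from β = 0.42:
  β = 0.4200: g = 0.11385, g' = -0.4588 → β = 0.6682
  β = 0.6682: g = 0.01694, g' = -0.3400 → β = 0.7180
  β = 0.7180: g = 0.00034, g' = -0.3268 → β = 0.7190
Converged at β = 0.7190.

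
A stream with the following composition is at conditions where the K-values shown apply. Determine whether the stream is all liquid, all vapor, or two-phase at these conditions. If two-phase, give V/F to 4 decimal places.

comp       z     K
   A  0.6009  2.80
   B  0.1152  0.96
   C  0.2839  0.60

ΣzᵢKᵢ = 1.9635; Σzᵢ/Kᵢ = 0.8078.
Since Σzᵢ/Kᵢ < 1 the mixture is above its dew point — single vapor phase.

all vapor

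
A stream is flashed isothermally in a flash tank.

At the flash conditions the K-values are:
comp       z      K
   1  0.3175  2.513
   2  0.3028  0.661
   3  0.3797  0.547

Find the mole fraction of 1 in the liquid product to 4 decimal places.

Let β = V/F and solve Σ zᵢ(Kᵢ−1)/(1+β(Kᵢ−1)) = 0.
Feasibility: ΣzᵢKᵢ = 1.2057, Σzᵢ/Kᵢ = 1.2786 — both > 1, two phases present.
Newton–Raphson from β = 0.54:
  β = 0.5400: g = -0.08898, g' = -0.4088 → β = 0.3224
  β = 0.3224: g = 0.00623, g' = -0.4791 → β = 0.3354
  β = 0.3354: g = 0.00004, g' = -0.4725 → β = 0.3355
Converged at β = 0.3355.
Compositions from xᵢ = zᵢ/(1+β(Kᵢ−1)), yᵢ = Kᵢxᵢ:
  1: x = 0.2106, y = 0.5293
  2: x = 0.3417, y = 0.2258
  3: x = 0.4477, y = 0.2449

x_1 = 0.2106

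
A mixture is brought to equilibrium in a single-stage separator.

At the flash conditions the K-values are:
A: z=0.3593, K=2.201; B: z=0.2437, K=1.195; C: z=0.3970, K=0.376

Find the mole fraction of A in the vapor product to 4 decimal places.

Rachford–Rice: g(ψ) = Σ zᵢ(Kᵢ−1)/(1+ψ(Kᵢ−1)) = 0.
g(0) = ΣzᵢKᵢ − 1 = 0.2313 and g(1) = 1 − Σzᵢ/Kᵢ = -0.4230, so a root lies in (0, 1).
Iterate (Newton) starting at ψ = 0.5:
  ψ = 0.5000: g = -0.04715, g' = -0.5366 → ψ = 0.4121
  ψ = 0.4121: g = -0.00085, g' = -0.5200 → ψ = 0.4105
Converged at ψ = 0.4105.
Compositions from xᵢ = zᵢ/(1+ψ(Kᵢ−1)), yᵢ = Kᵢxᵢ:
  A: x = 0.2407, y = 0.5297
  B: x = 0.2256, y = 0.2696
  C: x = 0.5337, y = 0.2007

y_A = 0.5297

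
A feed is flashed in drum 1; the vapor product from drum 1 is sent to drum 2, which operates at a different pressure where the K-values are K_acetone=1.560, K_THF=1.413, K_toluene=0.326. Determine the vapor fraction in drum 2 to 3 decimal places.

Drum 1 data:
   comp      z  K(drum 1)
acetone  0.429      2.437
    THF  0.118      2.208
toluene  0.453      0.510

V/F (drum 2) = 0.211

Drum 1:
Material balance + equilibrium reduce to Σ zᵢ(Kᵢ−1)/(1+ψ₁(Kᵢ−1)) = 0.
g(0) = ΣzᵢKᵢ − 1 = 0.537 and g(1) = 1 − Σzᵢ/Kᵢ = -0.118, so a root lies in (0, 1).
Newton iteration, ψ₁⁰ = 0.69:
  ψ₁ = 0.690: g = 0.0519, g' = -0.523 → ψ₁ = 0.789
Converged at ψ₁ = 0.789.
Drum-1 compositions:
  acetone: x = 0.201, y = 0.490
  THF: x = 0.060, y = 0.133
  toluene: x = 0.739, y = 0.377
Drum-2 feed = drum-1 vapor: z₂ = (0.4899, 0.1334, 0.3767).
Drum 2:
Let ψ₂ = V/F and solve Σ zᵢ(Kᵢ−1)/(1+ψ₂(Kᵢ−1)) = 0.
Check two-phase: ΣzᵢKᵢ = 1.076 > 1 and Σzᵢ/Kᵢ = 1.564 > 1, so g(0) = 0.076 > 0 and g(1) = -0.564 < 0.
Newton iteration, ψ₂⁰ = 0.5:
  ψ₂ = 0.500: g = -0.1229, g' = -0.499 → ψ₂ = 0.254
  ψ₂ = 0.254: g = -0.0161, g' = -0.385 → ψ₂ = 0.212
  ψ₂ = 0.212: g = -0.0002, g' = -0.375 → ψ₂ = 0.211
Converged at ψ₂ = 0.211.
  acetone: x = 0.438, y = 0.683
  THF: x = 0.123, y = 0.173
  toluene: x = 0.439, y = 0.143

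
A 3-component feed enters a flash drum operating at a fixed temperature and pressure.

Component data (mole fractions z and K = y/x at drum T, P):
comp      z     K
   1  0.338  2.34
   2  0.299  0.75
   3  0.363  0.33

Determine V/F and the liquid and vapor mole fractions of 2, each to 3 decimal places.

V/F = 0.196, x_2 = 0.314, y_2 = 0.236

Material balance + equilibrium reduce to Σ zᵢ(Kᵢ−1)/(1+V/F(Kᵢ−1)) = 0.
g(0) = ΣzᵢKᵢ − 1 = 0.135 and g(1) = 1 − Σzᵢ/Kᵢ = -0.643, so a root lies in (0, 1).
Iterate (Newton) starting at V/F = 0.5:
  V/F = 0.500: g = -0.1799, g' = -0.611 → V/F = 0.205
  V/F = 0.205: g = -0.0056, g' = -0.613 → V/F = 0.196
Converged at V/F = 0.196.
Compositions from xᵢ = zᵢ/(1+V/F(Kᵢ−1)), yᵢ = Kᵢxᵢ:
  1: x = 0.268, y = 0.626
  2: x = 0.314, y = 0.236
  3: x = 0.418, y = 0.138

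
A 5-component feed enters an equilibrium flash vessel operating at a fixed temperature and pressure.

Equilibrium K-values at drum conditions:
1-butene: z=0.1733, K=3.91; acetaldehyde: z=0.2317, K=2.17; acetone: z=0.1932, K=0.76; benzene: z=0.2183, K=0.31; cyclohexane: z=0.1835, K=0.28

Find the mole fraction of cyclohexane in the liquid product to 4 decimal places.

x_cyclohexane = 0.2498

Material balance + equilibrium reduce to Σ zᵢ(Kᵢ−1)/(1+ψ(Kᵢ−1)) = 0.
Feasibility: ΣzᵢKᵢ = 1.4463, Σzᵢ/Kᵢ = 1.7649 — both > 1, two phases present.
Newton–Raphson from ψ = 0.5:
  ψ = 0.5000: g = -0.11264, g' = -0.8586 → ψ = 0.3688
  ψ = 0.3688: g = -0.00018, g' = -0.8729 → ψ = 0.3686
Converged at ψ = 0.3686.
Compositions from xᵢ = zᵢ/(1+ψ(Kᵢ−1)), yᵢ = Kᵢxᵢ:
  1-butene: x = 0.0836, y = 0.3269
  acetaldehyde: x = 0.1619, y = 0.3513
  acetone: x = 0.2119, y = 0.1611
  benzene: x = 0.2928, y = 0.0908
  cyclohexane: x = 0.2498, y = 0.0699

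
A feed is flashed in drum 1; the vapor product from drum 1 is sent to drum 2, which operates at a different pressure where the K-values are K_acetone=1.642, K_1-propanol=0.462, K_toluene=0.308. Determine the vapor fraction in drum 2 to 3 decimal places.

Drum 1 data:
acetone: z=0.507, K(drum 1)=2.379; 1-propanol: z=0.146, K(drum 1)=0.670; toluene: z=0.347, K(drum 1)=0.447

V/F (drum 2) = 0.403

Drum 1:
Let ψ₁ = V/F and solve Σ zᵢ(Kᵢ−1)/(1+ψ₁(Kᵢ−1)) = 0.
Check two-phase: ΣzᵢKᵢ = 1.459 > 1 and Σzᵢ/Kᵢ = 1.207 > 1, so g(0) = 0.459 > 0 and g(1) = -0.207 < 0.
Newton iteration, ψ₁⁰ = 0.62:
  ψ₁ = 0.620: g = 0.0243, g' = -0.551 → ψ₁ = 0.664
Converged at ψ₁ = 0.664.
Drum-1 compositions:
  acetone: x = 0.265, y = 0.630
  1-propanol: x = 0.187, y = 0.125
  toluene: x = 0.548, y = 0.245
Drum-2 feed = drum-1 vapor: z₂ = (0.6296, 0.1253, 0.2451).
Drum 2:
Material balance + equilibrium reduce to Σ zᵢ(Kᵢ−1)/(1+ψ₂(Kᵢ−1)) = 0.
Check two-phase: ΣzᵢKᵢ = 1.167 > 1 and Σzᵢ/Kᵢ = 1.450 > 1, so g(0) = 0.167 > 0 and g(1) = -0.450 < 0.
Iterate (Newton) starting at ψ₂ = 0.5:
  ψ₂ = 0.500: g = -0.0456, g' = -0.491 → ψ₂ = 0.407
  ψ₂ = 0.407: g = -0.0020, g' = -0.450 → ψ₂ = 0.403
Converged at ψ₂ = 0.403.
  acetone: x = 0.500, y = 0.821
  1-propanol: x = 0.160, y = 0.074
  toluene: x = 0.340, y = 0.105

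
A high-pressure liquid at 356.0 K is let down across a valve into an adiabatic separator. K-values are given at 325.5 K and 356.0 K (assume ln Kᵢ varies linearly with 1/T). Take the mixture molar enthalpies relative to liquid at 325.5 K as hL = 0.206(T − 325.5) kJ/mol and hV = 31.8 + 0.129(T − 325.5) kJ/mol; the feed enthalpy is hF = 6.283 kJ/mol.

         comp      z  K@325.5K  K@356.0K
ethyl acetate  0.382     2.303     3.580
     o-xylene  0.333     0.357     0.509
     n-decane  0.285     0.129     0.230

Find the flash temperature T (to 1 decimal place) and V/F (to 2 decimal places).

T = 333.7 K, V/F = 0.15

Adiabatic flash: solve Rachford–Rice at each trial T, then check hF = ψ·hV(T) + (1−ψ)·hL(T).
  T = 325.5 K: K = (2.303, 0.357, 0.129), RR gives ψ = 0.036, H_out = 1.144 kJ/mol
  T = 356.0 K: K = (3.580, 0.509, 0.230), RR gives ψ = 0.368, H_out = 17.115 kJ/mol
  T = 340.8 K: K = (2.902, 0.430, 0.175), RR gives ψ = 0.227, H_out = 10.102 kJ/mol
  T = 333.1 K: K = (2.590, 0.392, 0.150), RR gives ψ = 0.141, H_out = 5.961 kJ/mol
  T = 337.0 K: K = (2.745, 0.411, 0.162), RR gives ψ = 0.186, H_out = 8.130 kJ/mol
  T = 335.1 K: K = (2.669, 0.402, 0.157), RR gives ψ = 0.165, H_out = 7.094 kJ/mol
Linear interpolation between T = 333.1 (H_out = 5.961) and T = 335.1 (H_out = 7.094) on hF = 6.283 gives T ≈ 333.7 K, at which ψ = 0.15.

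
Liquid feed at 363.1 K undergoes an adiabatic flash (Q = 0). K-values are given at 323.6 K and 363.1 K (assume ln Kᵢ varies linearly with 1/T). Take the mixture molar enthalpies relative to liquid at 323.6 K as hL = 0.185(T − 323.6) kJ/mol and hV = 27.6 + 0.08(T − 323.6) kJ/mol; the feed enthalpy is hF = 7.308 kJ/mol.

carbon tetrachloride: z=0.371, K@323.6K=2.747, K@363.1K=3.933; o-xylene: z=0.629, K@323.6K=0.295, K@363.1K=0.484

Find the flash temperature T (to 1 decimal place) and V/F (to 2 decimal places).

T = 330.4 K, V/F = 0.22

Adiabatic flash: solve Rachford–Rice at each trial T, then check hF = ψ·hV(T) + (1−ψ)·hL(T).
  T = 323.6 K: K = (2.747, 0.295), RR gives ψ = 0.166, H_out = 4.587 kJ/mol
  T = 363.1 K: K = (3.933, 0.484), RR gives ψ = 0.505, H_out = 19.140 kJ/mol
  T = 343.4 K: K = (3.323, 0.384), RR gives ψ = 0.331, H_out = 12.110 kJ/mol
  T = 333.5 K: K = (3.030, 0.338), RR gives ψ = 0.250, H_out = 8.478 kJ/mol
  T = 328.6 K: K = (2.888, 0.316), RR gives ψ = 0.209, H_out = 6.595 kJ/mol
  T = 331.1 K: K = (2.960, 0.327), RR gives ψ = 0.230, H_out = 7.565 kJ/mol
  T = 329.9 K: K = (2.926, 0.322), RR gives ψ = 0.220, H_out = 7.102 kJ/mol
Linear interpolation between T = 329.9 (H_out = 7.102) and T = 331.1 (H_out = 7.565) on hF = 7.308 gives T ≈ 330.4 K, at which ψ = 0.22.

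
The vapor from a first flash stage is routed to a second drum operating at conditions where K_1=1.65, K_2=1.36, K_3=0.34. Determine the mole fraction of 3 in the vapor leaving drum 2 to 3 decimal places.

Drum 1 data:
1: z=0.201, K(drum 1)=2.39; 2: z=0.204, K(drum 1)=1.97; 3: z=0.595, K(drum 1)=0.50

Drum 1:
Newton iteration, ψ₁⁰ = 0.5:
  ψ₁ = 0.500: g = -0.0986, g' = -0.487 → ψ₁ = 0.297
  ψ₁ = 0.297: g = 0.0018, g' = -0.515 → ψ₁ = 0.301
Converged at ψ₁ = 0.301.
Drum-1 compositions:
  1: x = 0.142, y = 0.339
  2: x = 0.158, y = 0.311
  3: x = 0.700, y = 0.350
Drum-2 feed = drum-1 vapor: z₂ = (0.3387, 0.3111, 0.3502).
Drum 2:
Material balance + equilibrium reduce to Σ zᵢ(Kᵢ−1)/(1+ψ₂(Kᵢ−1)) = 0.
Feasibility: ΣzᵢKᵢ = 1.101, Σzᵢ/Kᵢ = 1.464 — both > 1, two phases present.
Newton iteration, ψ₂⁰ = 0.58:
  ψ₂ = 0.580: g = -0.1219, g' = -0.503 → ψ₂ = 0.338
  ψ₂ = 0.338: g = -0.0171, g' = -0.381 → ψ₂ = 0.293
  ψ₂ = 0.293: g = -0.0003, g' = -0.368 → ψ₂ = 0.292
Converged at ψ₂ = 0.292.
  1: x = 0.285, y = 0.470
  2: x = 0.281, y = 0.383
  3: x = 0.434, y = 0.148

y_3 (drum 2) = 0.148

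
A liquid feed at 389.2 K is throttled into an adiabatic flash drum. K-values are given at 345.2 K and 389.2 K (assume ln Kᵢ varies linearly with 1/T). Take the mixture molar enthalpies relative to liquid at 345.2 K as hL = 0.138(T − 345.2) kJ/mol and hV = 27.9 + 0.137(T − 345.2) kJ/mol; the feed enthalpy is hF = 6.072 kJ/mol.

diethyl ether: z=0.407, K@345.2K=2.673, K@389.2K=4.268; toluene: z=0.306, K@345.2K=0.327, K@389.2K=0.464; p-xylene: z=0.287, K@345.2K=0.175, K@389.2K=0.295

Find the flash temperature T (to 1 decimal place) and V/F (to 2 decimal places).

Adiabatic flash: solve Rachford–Rice at each trial T, then check hF = ψ·hV(T) + (1−ψ)·hL(T).
  T = 345.2 K: K = (2.673, 0.327, 0.175), RR gives ψ = 0.190, H_out = 5.295 kJ/mol
  T = 389.2 K: K = (4.268, 0.464, 0.295), RR gives ψ = 0.472, H_out = 19.228 kJ/mol
  T = 367.2 K: K = (3.425, 0.394, 0.231), RR gives ψ = 0.347, H_out = 12.707 kJ/mol
  T = 356.2 K: K = (3.037, 0.360, 0.202), RR gives ψ = 0.275, H_out = 9.192 kJ/mol
  T = 350.7 K: K = (2.852, 0.343, 0.188), RR gives ψ = 0.235, H_out = 7.306 kJ/mol
  T = 347.9 K: K = (2.760, 0.335, 0.181), RR gives ψ = 0.212, H_out = 6.300 kJ/mol
  T = 346.5 K: K = (2.715, 0.331, 0.178), RR gives ψ = 0.201, H_out = 5.784 kJ/mol
Linear interpolation between T = 346.5 (H_out = 5.784) and T = 347.9 (H_out = 6.300) on hF = 6.072 gives T ≈ 347.3 K, at which ψ = 0.21.

T = 347.3 K, V/F = 0.21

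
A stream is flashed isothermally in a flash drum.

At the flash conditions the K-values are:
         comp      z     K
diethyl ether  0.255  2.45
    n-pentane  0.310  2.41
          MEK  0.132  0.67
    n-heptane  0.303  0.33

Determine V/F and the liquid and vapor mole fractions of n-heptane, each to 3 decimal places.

V/F = 0.654, x_n-heptane = 0.540, y_n-heptane = 0.178

Newton iteration, V/F⁰ = 0.68:
  V/F = 0.680: g = -0.0197, g' = -0.779 → V/F = 0.655
  V/F = 0.655: g = -0.0002, g' = -0.763 → V/F = 0.654
Converged at V/F = 0.654.
Compositions from xᵢ = zᵢ/(1+V/F(Kᵢ−1)), yᵢ = Kᵢxᵢ:
  diethyl ether: x = 0.131, y = 0.321
  n-pentane: x = 0.161, y = 0.389
  MEK: x = 0.168, y = 0.113
  n-heptane: x = 0.540, y = 0.178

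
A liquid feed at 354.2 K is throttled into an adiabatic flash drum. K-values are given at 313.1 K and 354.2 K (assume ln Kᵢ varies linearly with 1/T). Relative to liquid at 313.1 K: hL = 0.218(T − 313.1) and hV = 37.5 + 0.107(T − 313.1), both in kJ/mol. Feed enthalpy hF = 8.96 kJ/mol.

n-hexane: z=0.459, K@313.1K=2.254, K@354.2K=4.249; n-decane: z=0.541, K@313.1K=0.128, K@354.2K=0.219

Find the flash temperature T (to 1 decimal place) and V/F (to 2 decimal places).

Adiabatic flash: solve Rachford–Rice at each trial T, then check hF = ψ·hV(T) + (1−ψ)·hL(T).
  T = 313.1 K: K = (2.254, 0.128), RR gives ψ = 0.095, H_out = 3.561 kJ/mol
  T = 354.2 K: K = (4.249, 0.219), RR gives ψ = 0.421, H_out = 22.833 kJ/mol
  T = 333.6 K: K = (3.153, 0.170), RR gives ψ = 0.302, H_out = 15.101 kJ/mol
  T = 323.4 K: K = (2.682, 0.148), RR gives ψ = 0.217, H_out = 10.149 kJ/mol
  T = 318.2 K: K = (2.460, 0.138), RR gives ψ = 0.162, H_out = 7.092 kJ/mol
  T = 320.8 K: K = (2.570, 0.143), RR gives ψ = 0.191, H_out = 8.678 kJ/mol
  T = 322.1 K: K = (2.626, 0.146), RR gives ψ = 0.204, H_out = 9.426 kJ/mol
Linear interpolation between T = 320.8 (H_out = 8.678) and T = 322.1 (H_out = 9.426) on hF = 8.96 gives T ≈ 321.3 K, at which ψ = 0.20.

T = 321.3 K, V/F = 0.20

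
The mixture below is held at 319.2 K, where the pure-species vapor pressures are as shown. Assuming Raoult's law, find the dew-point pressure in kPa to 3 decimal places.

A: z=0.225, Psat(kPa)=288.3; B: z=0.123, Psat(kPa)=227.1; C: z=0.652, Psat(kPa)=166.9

Pdew = 191.257 kPa

At the dew point ψ → 1, so Σzᵢ/Kᵢ = 1 with Kᵢ = Pᵢˢᵃᵗ/P ⇒ 1/P = Σzᵢ/Pᵢˢᵃᵗ.
1/P = 0.225/288.3 + 0.123/227.1 + 0.652/166.9 = 0.005229 ⇒ P = 191.257 kPa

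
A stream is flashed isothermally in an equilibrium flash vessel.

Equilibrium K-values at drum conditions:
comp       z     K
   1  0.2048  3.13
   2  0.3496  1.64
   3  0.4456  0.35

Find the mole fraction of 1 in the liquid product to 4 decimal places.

Let ψ = V/F and solve Σ zᵢ(Kᵢ−1)/(1+ψ(Kᵢ−1)) = 0.
g(0) = ΣzᵢKᵢ − 1 = 0.3703 and g(1) = 1 − Σzᵢ/Kᵢ = -0.5517, so a root lies in (0, 1).
Newton iteration, ψ⁰ = 0.38:
  ψ = 0.3800: g = 0.03641, g' = -0.7085 → ψ = 0.4314
  ψ = 0.4314: g = 0.00016, g' = -0.7039 → ψ = 0.4316
Converged at ψ = 0.4316.
Compositions from xᵢ = zᵢ/(1+ψ(Kᵢ−1)), yᵢ = Kᵢxᵢ:
  1: x = 0.1067, y = 0.3340
  2: x = 0.2739, y = 0.4492
  3: x = 0.6194, y = 0.2168

x_1 = 0.1067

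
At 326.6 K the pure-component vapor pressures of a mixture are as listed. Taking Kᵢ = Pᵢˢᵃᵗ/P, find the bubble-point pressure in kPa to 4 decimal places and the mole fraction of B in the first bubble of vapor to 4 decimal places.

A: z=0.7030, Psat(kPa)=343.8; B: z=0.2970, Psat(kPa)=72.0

At the bubble point ψ → 0, so ΣzᵢKᵢ = 1 with Kᵢ = Pᵢˢᵃᵗ/P ⇒ P = ΣzᵢPᵢˢᵃᵗ.
P = 0.7030·343.8 + 0.2970·72.0 = 263.0754 kPa
yᵢ = zᵢPᵢˢᵃᵗ/P ⇒ y_B = 0.2970·72.0/263.0754 = 0.0813

Pbub = 263.0754 kPa, y_B = 0.0813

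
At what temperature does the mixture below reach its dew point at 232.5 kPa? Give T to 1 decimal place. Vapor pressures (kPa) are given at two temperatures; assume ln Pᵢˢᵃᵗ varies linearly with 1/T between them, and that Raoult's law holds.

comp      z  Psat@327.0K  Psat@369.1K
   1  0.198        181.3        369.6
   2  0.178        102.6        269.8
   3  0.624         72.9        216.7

Dew-point temperature: Σzᵢ·P/Pᵢˢᵃᵗ(T) = 1. Interpolate ln Pᵢˢᵃᵗ = aᵢ + bᵢ/T.
  T = 327.0 K: ΣzᵢP/Pᵢˢᵃᵗ = 2.6474
  T = 369.1 K: ΣzᵢP/Pᵢˢᵃᵗ = 0.9474
  T = 348.1 K: ΣzᵢP/Pᵢˢᵃᵗ = 1.5306
  T = 358.6 K: ΣzᵢP/Pᵢˢᵃᵗ = 1.1953
  T = 363.9 K: ΣzᵢP/Pᵢˢᵃᵗ = 1.0611
  T = 366.5 K: ΣzᵢP/Pᵢˢᵃᵗ = 1.0022
Interpolating between 366.5 K and 369.1 K gives T ≈ 366.6 K.

T = 366.6 K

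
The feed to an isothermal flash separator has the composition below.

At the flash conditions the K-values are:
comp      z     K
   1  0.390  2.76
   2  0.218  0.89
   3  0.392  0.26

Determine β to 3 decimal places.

Material balance + equilibrium reduce to Σ zᵢ(Kᵢ−1)/(1+β(Kᵢ−1)) = 0.
g(0) = ΣzᵢKᵢ − 1 = 0.372 and g(1) = 1 − Σzᵢ/Kᵢ = -0.894, so a root lies in (0, 1).
Newton–Raphson from β = 0.31:
  β = 0.310: g = 0.0428, g' = -0.870 → β = 0.359
  β = 0.359: g = 0.0004, g' = -0.855 → β = 0.360
Converged at β = 0.360.

β = 0.360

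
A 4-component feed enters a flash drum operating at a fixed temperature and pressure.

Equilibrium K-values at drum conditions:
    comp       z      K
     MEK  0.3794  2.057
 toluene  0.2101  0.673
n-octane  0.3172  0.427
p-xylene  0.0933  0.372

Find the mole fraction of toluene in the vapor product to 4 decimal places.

Rachford–Rice: g(ψ) = Σ zᵢ(Kᵢ−1)/(1+ψ(Kᵢ−1)) = 0.
Check two-phase: ΣzᵢKᵢ = 1.0920 > 1 and Σzᵢ/Kᵢ = 1.4903 > 1, so g(0) = 0.0920 > 0 and g(1) = -0.4903 < 0.
Newton–Raphson from ψ = 0.34:
  ψ = 0.3400: g = -0.08252, g' = -0.4780 → ψ = 0.1673
  ψ = 0.1673: g = 0.00157, g' = -0.5045 → ψ = 0.1705
Converged at ψ = 0.1705.
Compositions from xᵢ = zᵢ/(1+ψ(Kᵢ−1)), yᵢ = Kᵢxᵢ:
  MEK: x = 0.3215, y = 0.6613
  toluene: x = 0.2225, y = 0.1497
  n-octane: x = 0.3515, y = 0.1501
  p-xylene: x = 0.1045, y = 0.0389

y_toluene = 0.1497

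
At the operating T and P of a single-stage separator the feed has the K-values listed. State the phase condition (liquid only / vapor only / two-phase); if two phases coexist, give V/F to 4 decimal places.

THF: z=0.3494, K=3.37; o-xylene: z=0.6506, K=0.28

two-phase, V/F = 0.2108

ΣzᵢKᵢ = 1.3596; Σzᵢ/Kᵢ = 2.4273.
Both exceed 1, so a two-phase solution exists.
Newton–Raphson from ψ = 0.5:
  ψ = 0.5000: g = -0.35294, g' = -1.2345 → ψ = 0.2141
  ψ = 0.2141: g = -0.00446, g' = -1.3351 → ψ = 0.2108
Converged at ψ = 0.2108.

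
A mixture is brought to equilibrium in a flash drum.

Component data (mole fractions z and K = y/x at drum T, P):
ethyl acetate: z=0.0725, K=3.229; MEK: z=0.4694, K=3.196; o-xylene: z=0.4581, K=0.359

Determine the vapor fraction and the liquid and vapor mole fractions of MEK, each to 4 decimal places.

ψ = 0.6372, x_MEK = 0.1956, y_MEK = 0.6253

Let ψ = V/F and solve Σ zᵢ(Kᵢ−1)/(1+ψ(Kᵢ−1)) = 0.
Feasibility: ΣzᵢKᵢ = 1.8988, Σzᵢ/Kᵢ = 1.4454 — both > 1, two phases present.
Newton iteration, ψ⁰ = 0.54:
  ψ = 0.5400: g = 0.09583, g' = -0.9882 → ψ = 0.6370
  ψ = 0.6370: g = 0.00024, g' = -0.9925 → ψ = 0.6372
Converged at ψ = 0.6372.
Compositions from xᵢ = zᵢ/(1+ψ(Kᵢ−1)), yᵢ = Kᵢxᵢ:
  ethyl acetate: x = 0.0300, y = 0.0967
  MEK: x = 0.1956, y = 0.6253
  o-xylene: x = 0.7744, y = 0.2780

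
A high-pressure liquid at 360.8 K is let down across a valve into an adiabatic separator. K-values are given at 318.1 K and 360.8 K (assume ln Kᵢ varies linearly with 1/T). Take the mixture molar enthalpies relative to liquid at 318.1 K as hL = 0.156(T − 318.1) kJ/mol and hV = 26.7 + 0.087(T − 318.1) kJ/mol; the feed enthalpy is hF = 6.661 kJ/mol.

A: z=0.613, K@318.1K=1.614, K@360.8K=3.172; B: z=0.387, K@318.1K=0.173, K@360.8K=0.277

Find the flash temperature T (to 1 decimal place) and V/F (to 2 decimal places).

T = 322.4 K, V/F = 0.23

Adiabatic flash: solve Rachford–Rice at each trial T, then check hF = ψ·hV(T) + (1−ψ)·hL(T).
  T = 318.1 K: K = (1.614, 0.173), RR gives ψ = 0.111, H_out = 2.962 kJ/mol
  T = 360.8 K: K = (3.172, 0.277), RR gives ψ = 0.670, H_out = 22.569 kJ/mol
  T = 339.5 K: K = (2.313, 0.222), RR gives ψ = 0.493, H_out = 15.786 kJ/mol
  T = 328.8 K: K = (1.944, 0.197), RR gives ψ = 0.353, H_out = 10.837 kJ/mol
  T = 323.5 K: K = (1.775, 0.185), RR gives ψ = 0.253, H_out = 7.501 kJ/mol
  T = 320.8 K: K = (1.693, 0.179), RR gives ψ = 0.188, H_out = 5.418 kJ/mol
  T = 322.1 K: K = (1.733, 0.182), RR gives ψ = 0.221, H_out = 6.461 kJ/mol
Linear interpolation between T = 322.1 (H_out = 6.461) and T = 323.5 (H_out = 7.501) on hF = 6.661 gives T ≈ 322.4 K, at which ψ = 0.23.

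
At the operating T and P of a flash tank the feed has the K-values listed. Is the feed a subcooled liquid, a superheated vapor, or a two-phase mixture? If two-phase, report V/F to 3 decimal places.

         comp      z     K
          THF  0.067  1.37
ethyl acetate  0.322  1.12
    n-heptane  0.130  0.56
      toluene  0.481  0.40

ΣzᵢKᵢ = 0.718; Σzᵢ/Kᵢ = 1.771.
Since ΣzᵢKᵢ < 1 the mixture is below its bubble point — single liquid phase.

subcooled liquid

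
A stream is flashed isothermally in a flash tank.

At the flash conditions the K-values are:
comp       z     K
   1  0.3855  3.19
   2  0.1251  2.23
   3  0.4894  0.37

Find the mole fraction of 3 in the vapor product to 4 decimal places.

Let ψ = V/F and solve Σ zᵢ(Kᵢ−1)/(1+ψ(Kᵢ−1)) = 0.
g(0) = ΣzᵢKᵢ − 1 = 0.6898 and g(1) = 1 − Σzᵢ/Kᵢ = -0.4996, so a root lies in (0, 1).
Newton iteration, ψ⁰ = 0.44:
  ψ = 0.4400: g = 0.10322, g' = -0.9310 → ψ = 0.5509
  ψ = 0.5509: g = 0.00216, g' = -0.9026 → ψ = 0.5533
Converged at ψ = 0.5533.
Compositions from xᵢ = zᵢ/(1+ψ(Kᵢ−1)), yᵢ = Kᵢxᵢ:
  1: x = 0.1743, y = 0.5560
  2: x = 0.0744, y = 0.1660
  3: x = 0.7513, y = 0.2780

y_3 = 0.2780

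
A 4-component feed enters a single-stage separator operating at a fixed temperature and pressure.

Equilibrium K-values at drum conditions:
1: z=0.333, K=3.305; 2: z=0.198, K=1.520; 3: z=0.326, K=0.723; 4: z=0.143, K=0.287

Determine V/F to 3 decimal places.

Iterate (Newton) starting at V/F = 0.63:
  V/F = 0.630: g = 0.0961, g' = -0.601 → V/F = 0.790
  V/F = 0.790: g = -0.0039, g' = -0.671 → V/F = 0.784
Converged at V/F = 0.784.

V/F = 0.784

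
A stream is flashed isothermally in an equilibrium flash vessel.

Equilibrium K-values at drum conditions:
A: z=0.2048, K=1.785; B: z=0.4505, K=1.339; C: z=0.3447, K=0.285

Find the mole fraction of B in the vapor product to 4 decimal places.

y_B = 0.5676

Rachford–Rice: g(ψ) = Σ zᵢ(Kᵢ−1)/(1+ψ(Kᵢ−1)) = 0.
Feasibility: ΣzᵢKᵢ = 1.0670, Σzᵢ/Kᵢ = 1.6607 — both > 1, two phases present.
Iterate (Newton) starting at ψ = 0.5:
  ψ = 0.5000: g = -0.13756, g' = -0.5298 → ψ = 0.2404
  ψ = 0.2404: g = -0.02115, g' = -0.3905 → ψ = 0.1862
  ψ = 0.1862: g = -0.00040, g' = -0.3764 → ψ = 0.1852
Converged at ψ = 0.1852.
Compositions from xᵢ = zᵢ/(1+ψ(Kᵢ−1)), yᵢ = Kᵢxᵢ:
  A: x = 0.1788, y = 0.3192
  B: x = 0.4239, y = 0.5676
  C: x = 0.3973, y = 0.1132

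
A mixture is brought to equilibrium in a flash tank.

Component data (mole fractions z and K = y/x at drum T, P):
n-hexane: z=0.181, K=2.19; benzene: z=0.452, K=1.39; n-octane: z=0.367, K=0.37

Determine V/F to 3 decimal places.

Material balance + equilibrium reduce to Σ zᵢ(Kᵢ−1)/(1+V/F(Kᵢ−1)) = 0.
g(0) = ΣzᵢKᵢ − 1 = 0.160 and g(1) = 1 − Σzᵢ/Kᵢ = -0.400, so a root lies in (0, 1).
Iterate (Newton) starting at V/F = 0.65:
  V/F = 0.650: g = -0.1295, g' = -0.543 → V/F = 0.412
  V/F = 0.412: g = -0.0157, g' = -0.432 → V/F = 0.375
Converged at V/F = 0.375.

V/F = 0.375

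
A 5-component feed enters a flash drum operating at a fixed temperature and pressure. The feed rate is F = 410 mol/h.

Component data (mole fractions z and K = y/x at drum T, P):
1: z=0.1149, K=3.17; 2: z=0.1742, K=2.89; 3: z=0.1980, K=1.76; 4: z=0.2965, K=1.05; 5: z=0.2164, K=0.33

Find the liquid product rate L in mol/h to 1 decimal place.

Let β = V/F and solve Σ zᵢ(Kᵢ−1)/(1+β(Kᵢ−1)) = 0.
Feasibility: ΣzᵢKᵢ = 1.5989, Σzᵢ/Kᵢ = 1.1472 — both > 1, two phases present.
Newton–Raphson from β = 0.5:
  β = 0.5000: g = 0.19434, g' = -0.5694 → β = 0.8413
  β = 0.8413: g = -0.01093, g' = -0.7140 → β = 0.8260
  β = 0.8260: g = -0.00015, g' = -0.6952 → β = 0.8258
Converged at β = 0.8258.
Then V = β·F = 0.8258·410 = 338.6 mol/h and L = F − V = 71.4 mol/h.

L = 71.4 mol/h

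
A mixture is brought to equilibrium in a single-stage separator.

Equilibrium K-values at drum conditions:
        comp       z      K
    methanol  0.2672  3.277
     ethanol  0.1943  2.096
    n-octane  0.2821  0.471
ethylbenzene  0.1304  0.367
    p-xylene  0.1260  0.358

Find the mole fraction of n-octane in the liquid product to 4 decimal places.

Newton–Raphson from β = 0.5:
  β = 0.5000: g = -0.02073, g' = -0.7707 → β = 0.4731
  β = 0.4731: g = 0.00007, g' = -0.7763 → β = 0.4732
Converged at β = 0.4732.
Compositions from xᵢ = zᵢ/(1+β(Kᵢ−1)), yᵢ = Kᵢxᵢ:
  methanol: x = 0.1286, y = 0.4215
  ethanol: x = 0.1279, y = 0.2682
  n-octane: x = 0.3763, y = 0.1772
  ethylbenzene: x = 0.1862, y = 0.0683
  p-xylene: x = 0.1810, y = 0.0648

x_n-octane = 0.3763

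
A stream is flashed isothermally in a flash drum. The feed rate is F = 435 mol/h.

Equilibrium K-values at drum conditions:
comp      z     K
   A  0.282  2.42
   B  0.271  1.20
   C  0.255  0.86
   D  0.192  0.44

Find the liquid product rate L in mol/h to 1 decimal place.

Let ψ = V/F and solve Σ zᵢ(Kᵢ−1)/(1+ψ(Kᵢ−1)) = 0.
Check two-phase: ΣzᵢKᵢ = 1.311 > 1 and Σzᵢ/Kᵢ = 1.075 > 1, so g(0) = 0.311 > 0 and g(1) = -0.075 < 0.
Newton–Raphson from ψ = 0.67:
  ψ = 0.670: g = 0.0415, g' = -0.318 → ψ = 0.801
  ψ = 0.801: g = -0.0010, g' = -0.337 → ψ = 0.798
Converged at ψ = 0.798.
Then V = ψ·F = 0.7977·435 = 347.0 mol/h and L = F − V = 88.0 mol/h.

L = 88.0 mol/h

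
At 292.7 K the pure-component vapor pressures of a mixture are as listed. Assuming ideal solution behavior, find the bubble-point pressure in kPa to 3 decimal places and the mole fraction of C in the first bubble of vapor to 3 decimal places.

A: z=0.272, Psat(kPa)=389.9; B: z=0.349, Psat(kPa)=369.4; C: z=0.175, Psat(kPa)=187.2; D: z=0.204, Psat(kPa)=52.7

Pbub = 278.484 kPa, y_C = 0.118

At the bubble point ψ → 0, so ΣzᵢKᵢ = 1 with Kᵢ = Pᵢˢᵃᵗ/P ⇒ P = ΣzᵢPᵢˢᵃᵗ.
P = 0.272·389.9 + 0.349·369.4 + 0.175·187.2 + 0.204·52.7 = 278.484 kPa
yᵢ = zᵢPᵢˢᵃᵗ/P ⇒ y_C = 0.175·187.2/278.484 = 0.118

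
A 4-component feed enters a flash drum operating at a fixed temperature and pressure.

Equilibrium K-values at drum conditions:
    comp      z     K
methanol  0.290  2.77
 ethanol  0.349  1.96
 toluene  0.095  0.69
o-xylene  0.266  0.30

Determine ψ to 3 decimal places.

Material balance + equilibrium reduce to Σ zᵢ(Kᵢ−1)/(1+ψ(Kᵢ−1)) = 0.
Feasibility: ΣzᵢKᵢ = 1.633, Σzᵢ/Kᵢ = 1.307 — both > 1, two phases present.
Newton–Raphson from ψ = 0.67:
  ψ = 0.670: g = 0.0509, g' = -0.786 → ψ = 0.735
  ψ = 0.735: g = -0.0019, g' = -0.850 → ψ = 0.732
Converged at ψ = 0.732.

ψ = 0.732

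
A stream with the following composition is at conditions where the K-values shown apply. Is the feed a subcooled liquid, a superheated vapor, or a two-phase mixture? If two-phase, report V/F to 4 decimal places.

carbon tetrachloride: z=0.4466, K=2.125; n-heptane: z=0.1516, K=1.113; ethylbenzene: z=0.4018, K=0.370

two-phase, V/F = 0.4439

ΣzᵢKᵢ = 1.2664; Σzᵢ/Kᵢ = 1.4323.
Both exceed 1, so a two-phase solution exists.
Iterate (Newton) starting at ψ = 0.5:
  ψ = 0.5000: g = -0.03177, g' = -0.5731 → ψ = 0.4446
  ψ = 0.4446: g = -0.00038, g' = -0.5606 → ψ = 0.4439
Converged at ψ = 0.4439.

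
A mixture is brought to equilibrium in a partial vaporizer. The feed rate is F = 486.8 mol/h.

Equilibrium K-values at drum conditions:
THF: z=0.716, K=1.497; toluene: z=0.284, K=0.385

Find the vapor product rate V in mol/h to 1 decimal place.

V = 288.6 mol/h

Let β = V/F and solve Σ zᵢ(Kᵢ−1)/(1+β(Kᵢ−1)) = 0.
Feasibility: ΣzᵢKᵢ = 1.181, Σzᵢ/Kᵢ = 1.216 — both > 1, two phases present.
Binary case is linear: z₁(K₁−1)(1+β(K₂−1)) + z₂(K₂−1)(1+β(K₁−1)) = 0
⇒ β = [z₁(K₁−1)+z₂(K₂−1)] / [−(K₁−1)(K₂−1)] = 0.1812/0.3057 = 0.593
Then V = β·F = 0.5928·486.8 = 288.6 mol/h and L = F − V = 198.2 mol/h.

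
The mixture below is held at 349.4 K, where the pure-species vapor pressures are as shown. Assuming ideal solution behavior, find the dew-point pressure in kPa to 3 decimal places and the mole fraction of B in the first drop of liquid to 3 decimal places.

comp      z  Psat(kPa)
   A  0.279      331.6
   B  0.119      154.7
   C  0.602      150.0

Pdew = 177.811 kPa, x_B = 0.137

At the dew point ψ → 1, so Σzᵢ/Kᵢ = 1 with Kᵢ = Pᵢˢᵃᵗ/P ⇒ 1/P = Σzᵢ/Pᵢˢᵃᵗ.
1/P = 0.279/331.6 + 0.119/154.7 + 0.602/150.0 = 0.005624 ⇒ P = 177.811 kPa
xᵢ = zᵢP/Pᵢˢᵃᵗ ⇒ x_B = 0.119·177.811/154.7 = 0.137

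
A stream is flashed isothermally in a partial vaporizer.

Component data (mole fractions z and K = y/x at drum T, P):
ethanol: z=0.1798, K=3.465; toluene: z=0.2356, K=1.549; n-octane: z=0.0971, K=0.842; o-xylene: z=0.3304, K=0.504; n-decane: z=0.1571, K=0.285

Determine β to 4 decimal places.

Newton iteration, β⁰ = 0.41:
  β = 0.4100: g = -0.05502, g' = -0.6091 → β = 0.3197
  β = 0.3197: g = 0.00138, g' = -0.6456 → β = 0.3218
Converged at β = 0.3218.

β = 0.3218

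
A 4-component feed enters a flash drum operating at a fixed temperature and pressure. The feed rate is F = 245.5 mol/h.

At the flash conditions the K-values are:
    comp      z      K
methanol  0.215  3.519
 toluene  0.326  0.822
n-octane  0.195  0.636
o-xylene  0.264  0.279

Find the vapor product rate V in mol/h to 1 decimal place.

V = 49.4 mol/h

Material balance + equilibrium reduce to Σ zᵢ(Kᵢ−1)/(1+β(Kᵢ−1)) = 0.
g(0) = ΣzᵢKᵢ − 1 = 0.222 and g(1) = 1 − Σzᵢ/Kᵢ = -0.711, so a root lies in (0, 1).
Newton iteration, β⁰ = 0.44:
  β = 0.440: g = -0.1694, g' = -0.650 → β = 0.179
  β = 0.179: g = 0.0185, g' = -0.869 → β = 0.201
Converged at β = 0.201.
Then V = β·F = 0.2012·245.5 = 49.4 mol/h and L = F − V = 196.1 mol/h.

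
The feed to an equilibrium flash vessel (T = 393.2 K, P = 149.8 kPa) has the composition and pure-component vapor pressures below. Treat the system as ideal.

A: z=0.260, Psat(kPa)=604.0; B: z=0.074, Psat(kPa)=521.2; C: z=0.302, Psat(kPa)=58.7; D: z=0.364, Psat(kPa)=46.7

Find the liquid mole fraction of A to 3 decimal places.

Raoult's law: Kᵢ = Pᵢˢᵃᵗ/P = Pᵢˢᵃᵗ/149.8.
  K_A = 604.0/149.8 = 4.03204, K_B = 521.2/149.8 = 3.47931, K_C = 58.7/149.8 = 0.39186, K_D = 46.7/149.8 = 0.31175
Rachford–Rice: g(V/F) = Σ zᵢ(Kᵢ−1)/(1+V/F(Kᵢ−1)) = 0.
Feasibility: ΣzᵢKᵢ = 1.538, Σzᵢ/Kᵢ = 2.024 — both > 1, two phases present.
Iterate (Newton) starting at V/F = 0.41:
  V/F = 0.410: g = -0.1512, g' = -1.120 → V/F = 0.275
  V/F = 0.275: g = 0.0095, g' = -1.295 → V/F = 0.282
Converged at V/F = 0.282.
Compositions from xᵢ = zᵢ/(1+V/F(Kᵢ−1)), yᵢ = Kᵢxᵢ:
  A: x = 0.140, y = 0.565
  B: x = 0.044, y = 0.151
  C: x = 0.365, y = 0.143
  D: x = 0.452, y = 0.141

x_A = 0.140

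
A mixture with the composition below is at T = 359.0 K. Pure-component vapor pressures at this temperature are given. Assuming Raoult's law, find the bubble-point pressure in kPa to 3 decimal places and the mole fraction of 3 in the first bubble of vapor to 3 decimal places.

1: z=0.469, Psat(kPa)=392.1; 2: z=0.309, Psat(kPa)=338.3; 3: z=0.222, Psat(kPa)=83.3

At the bubble point ψ → 0, so ΣzᵢKᵢ = 1 with Kᵢ = Pᵢˢᵃᵗ/P ⇒ P = ΣzᵢPᵢˢᵃᵗ.
P = 0.469·392.1 + 0.309·338.3 + 0.222·83.3 = 306.922 kPa
yᵢ = zᵢPᵢˢᵃᵗ/P ⇒ y_3 = 0.222·83.3/306.922 = 0.060

Pbub = 306.922 kPa, y_3 = 0.060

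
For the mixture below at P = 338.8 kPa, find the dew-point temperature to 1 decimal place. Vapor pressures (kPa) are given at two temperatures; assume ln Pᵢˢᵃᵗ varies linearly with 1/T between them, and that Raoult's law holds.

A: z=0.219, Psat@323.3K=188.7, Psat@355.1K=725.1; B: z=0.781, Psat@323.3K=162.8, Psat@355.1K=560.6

T = 340.3 K

Dew-point temperature: Σzᵢ·P/Pᵢˢᵃᵗ(T) = 1. Interpolate ln Pᵢˢᵃᵗ = aᵢ + bᵢ/T.
  T = 323.3 K: ΣzᵢP/Pᵢˢᵃᵗ = 2.0185
  T = 355.1 K: ΣzᵢP/Pᵢˢᵃᵗ = 0.5743
  T = 339.2 K: ΣzᵢP/Pᵢˢᵃᵗ = 1.0452
  T = 347.1 K: ΣzᵢP/Pᵢˢᵃᵗ = 0.7709
  T = 343.1 K: ΣzᵢP/Pᵢˢᵃᵗ = 0.8978
  T = 341.1 K: ΣzᵢP/Pᵢˢᵃᵗ = 0.9702
Interpolating between 339.2 K and 341.1 K gives T ≈ 340.3 K.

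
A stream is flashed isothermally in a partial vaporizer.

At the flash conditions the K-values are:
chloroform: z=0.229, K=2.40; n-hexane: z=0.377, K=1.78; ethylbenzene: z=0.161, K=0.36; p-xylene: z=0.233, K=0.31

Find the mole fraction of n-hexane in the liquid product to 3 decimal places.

Material balance + equilibrium reduce to Σ zᵢ(Kᵢ−1)/(1+V/F(Kᵢ−1)) = 0.
Feasibility: ΣzᵢKᵢ = 1.351, Σzᵢ/Kᵢ = 1.506 — both > 1, two phases present.
Iterate (Newton) starting at V/F = 0.34:
  V/F = 0.340: g = 0.1079, g' = -0.646 → V/F = 0.507
  V/F = 0.507: g = -0.0015, g' = -0.678 → V/F = 0.505
Converged at V/F = 0.505.
Compositions from xᵢ = zᵢ/(1+V/F(Kᵢ−1)), yᵢ = Kᵢxᵢ:
  chloroform: x = 0.134, y = 0.322
  n-hexane: x = 0.271, y = 0.482
  ethylbenzene: x = 0.238, y = 0.086
  p-xylene: x = 0.357, y = 0.111

x_n-hexane = 0.271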